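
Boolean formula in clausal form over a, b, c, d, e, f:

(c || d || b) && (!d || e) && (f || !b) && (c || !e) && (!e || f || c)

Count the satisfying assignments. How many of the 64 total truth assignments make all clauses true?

Split on c, then e.
  c=T, e=T: a, d free; 3 ways for (b,f) × 2^2 = 12.
  c=T, e=F: a free; 3 ways for (b,d,f) × 2^1 = 6.
  c=F, e=T: a clause becomes empty — 0.
  c=F, e=F: remaining (a,b,d,f) ∈ {(F,T,F,T); (T,T,F,T)} — 2.
Total: 12 + 6 + 0 + 2 = 20.

20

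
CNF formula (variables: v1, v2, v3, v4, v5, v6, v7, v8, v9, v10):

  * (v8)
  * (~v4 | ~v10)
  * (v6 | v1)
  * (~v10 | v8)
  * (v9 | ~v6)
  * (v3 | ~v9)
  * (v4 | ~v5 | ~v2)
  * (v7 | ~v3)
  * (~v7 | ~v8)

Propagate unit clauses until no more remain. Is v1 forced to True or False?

True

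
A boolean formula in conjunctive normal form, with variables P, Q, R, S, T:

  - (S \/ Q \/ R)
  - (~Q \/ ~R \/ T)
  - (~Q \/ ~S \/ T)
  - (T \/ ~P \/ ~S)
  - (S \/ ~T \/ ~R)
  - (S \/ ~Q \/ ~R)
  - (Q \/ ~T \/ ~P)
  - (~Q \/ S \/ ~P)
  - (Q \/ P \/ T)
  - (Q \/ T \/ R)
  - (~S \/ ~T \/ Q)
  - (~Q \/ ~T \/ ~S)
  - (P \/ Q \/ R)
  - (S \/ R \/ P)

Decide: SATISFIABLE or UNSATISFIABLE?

SATISFIABLE

Set P = True and propagate.
Branch on Q: take Q = False.
  then T is forced to False.
  then S is forced to False.
  then R is forced to True.
Every clause has at least one true literal under this assignment.
So P=T, Q=F, R=T, S=F, T=F is a satisfying assignment.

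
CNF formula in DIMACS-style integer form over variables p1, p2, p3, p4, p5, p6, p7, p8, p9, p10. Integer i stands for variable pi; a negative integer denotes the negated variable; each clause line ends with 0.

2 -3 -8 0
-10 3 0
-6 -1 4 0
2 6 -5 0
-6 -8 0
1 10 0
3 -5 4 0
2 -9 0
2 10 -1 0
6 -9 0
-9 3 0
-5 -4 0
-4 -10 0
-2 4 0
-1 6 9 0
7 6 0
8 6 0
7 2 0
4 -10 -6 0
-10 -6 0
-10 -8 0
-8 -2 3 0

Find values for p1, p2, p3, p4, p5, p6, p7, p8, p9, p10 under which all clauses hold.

p1=T, p2=T, p3=T, p4=T, p5=F, p6=T, p7=F, p8=F, p9=T, p10=F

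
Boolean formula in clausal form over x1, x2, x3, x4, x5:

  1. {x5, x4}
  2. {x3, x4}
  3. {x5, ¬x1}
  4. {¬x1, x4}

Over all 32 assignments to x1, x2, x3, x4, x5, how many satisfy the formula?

Split on x4, then x1.
  x4=1, x1=1: remaining (x2,x3,x5) ∈ {(0,0,1); (0,1,1); (1,0,1); (1,1,1)} — 4.
  x4=1, x1=0: x2, x3, x5 free → 2^3 = 8.
  x4=0, x1=1: a clause becomes empty — 0.
  x4=0, x1=0: remaining (x2,x3,x5) ∈ {(0,1,1); (1,1,1)} — 2.
Total: 4 + 8 + 0 + 2 = 14.

14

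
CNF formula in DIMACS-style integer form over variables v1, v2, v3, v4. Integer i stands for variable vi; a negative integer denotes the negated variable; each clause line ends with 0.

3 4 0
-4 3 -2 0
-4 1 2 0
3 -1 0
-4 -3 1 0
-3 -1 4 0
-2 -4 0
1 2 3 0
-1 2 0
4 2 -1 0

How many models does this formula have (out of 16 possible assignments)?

The models are:
  v1=0 v2=0 v3=1 v4=0
  v1=0 v2=1 v3=1 v4=0
Count: 2.

2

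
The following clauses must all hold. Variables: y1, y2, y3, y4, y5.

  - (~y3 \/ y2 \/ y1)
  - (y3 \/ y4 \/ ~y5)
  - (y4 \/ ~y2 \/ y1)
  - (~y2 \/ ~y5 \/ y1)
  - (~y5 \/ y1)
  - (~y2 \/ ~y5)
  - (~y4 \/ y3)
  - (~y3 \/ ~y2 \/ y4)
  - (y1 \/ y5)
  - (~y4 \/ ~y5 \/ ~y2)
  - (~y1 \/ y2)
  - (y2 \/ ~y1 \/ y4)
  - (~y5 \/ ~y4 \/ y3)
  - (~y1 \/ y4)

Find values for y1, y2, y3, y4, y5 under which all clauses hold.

y1=T, y2=T, y3=T, y4=T, y5=F

Check each clause:
  1. (~y3 \/ y1 \/ y2) — y1 is true.
  2. (~y5 \/ y4 \/ y3) — y3 is true.
  3. (y4 \/ y1 \/ ~y2) — y1 is true.
  4. (~y5 \/ y1 \/ ~y2) — y1 is true.
  5. (y1 \/ ~y5) — y1 is true.
  6. (~y2 \/ ~y5) — ~y5 is true.
  7. (y3 \/ ~y4) — y3 is true.
  8. (~y3 \/ ~y2 \/ y4) — y4 is true.
  9. (y5 \/ y1) — y1 is true.
  10. (~y2 \/ ~y5 \/ ~y4) — ~y5 is true.
  11. (~y1 \/ y2) — y2 is true.
  12. (y4 \/ ~y1 \/ y2) — y2 is true.
  13. (~y5 \/ y3 \/ ~y4) — y3 is true.
  14. (y4 \/ ~y1) — y4 is true.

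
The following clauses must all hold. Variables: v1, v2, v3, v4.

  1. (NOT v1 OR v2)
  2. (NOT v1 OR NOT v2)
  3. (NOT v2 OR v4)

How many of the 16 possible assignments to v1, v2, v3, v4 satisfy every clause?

6

The models are:
  v1=F v2=F v3=F v4=F
  v1=F v2=F v3=F v4=T
  v1=F v2=F v3=T v4=F
  v1=F v2=F v3=T v4=T
  v1=F v2=T v3=F v4=T
  v1=F v2=T v3=T v4=T
Count: 6.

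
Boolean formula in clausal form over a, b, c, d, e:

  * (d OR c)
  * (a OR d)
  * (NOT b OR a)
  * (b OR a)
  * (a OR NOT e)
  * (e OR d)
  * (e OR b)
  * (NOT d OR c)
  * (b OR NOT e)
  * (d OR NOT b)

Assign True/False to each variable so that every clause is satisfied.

a=True, b=True, c=True, d=True, e=True

Check each clause:
  1. (d OR c) — c is true.
  2. (a OR d) — a is true.
  3. (a OR NOT b) — a is true.
  4. (b OR a) — a is true.
  5. (a OR NOT e) — a is true.
  6. (d OR e) — d is true.
  7. (b OR e) — b is true.
  8. (NOT d OR c) — c is true.
  9. (NOT e OR b) — b is true.
  10. (d OR NOT b) — d is true.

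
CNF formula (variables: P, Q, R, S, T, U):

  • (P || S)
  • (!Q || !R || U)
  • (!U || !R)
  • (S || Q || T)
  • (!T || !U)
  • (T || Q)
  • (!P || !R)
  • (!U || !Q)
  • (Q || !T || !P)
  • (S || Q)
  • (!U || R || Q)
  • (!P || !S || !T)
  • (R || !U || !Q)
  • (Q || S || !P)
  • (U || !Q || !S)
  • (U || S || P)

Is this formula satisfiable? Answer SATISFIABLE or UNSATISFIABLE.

SATISFIABLE

Branch on P: take P = False.
  then S is forced to True.
For the remaining variables, Q = False, R = True, T = True, U = False works.
Every clause has at least one true literal under this assignment.
So P=False, Q=False, R=True, S=True, T=True, U=False is a satisfying assignment.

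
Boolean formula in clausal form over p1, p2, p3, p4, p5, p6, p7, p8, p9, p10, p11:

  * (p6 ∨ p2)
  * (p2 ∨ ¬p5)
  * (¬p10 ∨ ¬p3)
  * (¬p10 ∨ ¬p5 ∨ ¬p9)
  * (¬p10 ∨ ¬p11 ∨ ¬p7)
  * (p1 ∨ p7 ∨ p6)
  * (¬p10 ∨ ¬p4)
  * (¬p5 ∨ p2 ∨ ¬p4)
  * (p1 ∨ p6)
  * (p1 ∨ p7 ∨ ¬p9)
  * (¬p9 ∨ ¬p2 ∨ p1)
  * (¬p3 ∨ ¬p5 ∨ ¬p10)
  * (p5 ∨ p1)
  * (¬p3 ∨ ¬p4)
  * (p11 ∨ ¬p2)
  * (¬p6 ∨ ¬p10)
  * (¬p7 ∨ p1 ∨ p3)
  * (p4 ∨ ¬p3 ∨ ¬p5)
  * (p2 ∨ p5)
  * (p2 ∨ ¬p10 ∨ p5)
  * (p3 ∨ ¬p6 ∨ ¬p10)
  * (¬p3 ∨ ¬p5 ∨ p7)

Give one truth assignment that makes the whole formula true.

p1=True  p2=True  p3=False  p4=True  p5=True  p6=True  p7=False  p8=True  p9=False  p10=False  p11=True

p1 occurs only positively in the remaining clauses — set p1 = True.
Pure literal: p9 appears only negated; assign p9 = False.
Branch on p2: take p2 = True.
  then p11 is forced to True.
For the remaining variables, p3 = False, p4 = True, p5 = True, p6 = True, p7 = False, p8 = True, p10 = False works.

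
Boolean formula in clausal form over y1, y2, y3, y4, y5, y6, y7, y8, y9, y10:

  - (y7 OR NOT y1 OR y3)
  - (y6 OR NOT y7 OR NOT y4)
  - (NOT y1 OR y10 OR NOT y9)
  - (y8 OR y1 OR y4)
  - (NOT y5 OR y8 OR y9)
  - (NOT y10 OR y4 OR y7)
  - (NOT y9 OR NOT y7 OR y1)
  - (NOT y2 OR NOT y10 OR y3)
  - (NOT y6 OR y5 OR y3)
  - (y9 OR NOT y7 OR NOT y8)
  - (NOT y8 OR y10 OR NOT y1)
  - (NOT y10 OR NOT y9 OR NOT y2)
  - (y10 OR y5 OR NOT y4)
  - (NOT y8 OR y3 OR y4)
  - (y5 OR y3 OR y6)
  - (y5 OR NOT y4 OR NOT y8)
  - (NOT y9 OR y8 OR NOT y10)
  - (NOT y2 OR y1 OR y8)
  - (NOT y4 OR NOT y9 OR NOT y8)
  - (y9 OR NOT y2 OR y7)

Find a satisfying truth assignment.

y2 occurs only negated in the remaining clauses — set y2 = False.
Pure literal: y3 appears only positively; assign y3 = True.
Branch on y1: take y1 = True.
For the remaining variables, y4 = False, y5 = True, y6 = True, y7 = True, y8 = True, y9 = True, y10 = True works.

y1 = T, y2 = F, y3 = T, y4 = F, y5 = T, y6 = T, y7 = T, y8 = T, y9 = T, y10 = T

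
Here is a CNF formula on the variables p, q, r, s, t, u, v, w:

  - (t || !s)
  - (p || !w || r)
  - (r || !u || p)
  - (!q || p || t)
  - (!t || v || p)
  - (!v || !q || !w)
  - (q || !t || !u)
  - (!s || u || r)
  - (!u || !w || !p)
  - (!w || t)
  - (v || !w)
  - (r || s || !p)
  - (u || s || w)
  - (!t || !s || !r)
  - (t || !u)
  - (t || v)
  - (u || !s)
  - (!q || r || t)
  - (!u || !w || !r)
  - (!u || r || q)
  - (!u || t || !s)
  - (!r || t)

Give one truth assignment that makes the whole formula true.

p=True, q=False, r=True, s=False, t=True, u=False, v=True, w=True

Try p = True.
Try q = False.
Branch on r: take r = True.
  then t is forced to True.
  then u is forced to False.
  then s is forced to False.
  then w is forced to True.
  then v is forced to True.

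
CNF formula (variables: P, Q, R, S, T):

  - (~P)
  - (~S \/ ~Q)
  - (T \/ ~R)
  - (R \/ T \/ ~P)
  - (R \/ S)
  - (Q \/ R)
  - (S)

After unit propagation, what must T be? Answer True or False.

(~P) stands alone — P = False.
(S) is a unit clause: S = True.
(~Q \/ ~S): since S = True, the clause reduces to (~Q). Q = False.
In (R \/ Q), Q is now false; R must hold, so R = True.
From (~R \/ T) and R = True: T = True.

True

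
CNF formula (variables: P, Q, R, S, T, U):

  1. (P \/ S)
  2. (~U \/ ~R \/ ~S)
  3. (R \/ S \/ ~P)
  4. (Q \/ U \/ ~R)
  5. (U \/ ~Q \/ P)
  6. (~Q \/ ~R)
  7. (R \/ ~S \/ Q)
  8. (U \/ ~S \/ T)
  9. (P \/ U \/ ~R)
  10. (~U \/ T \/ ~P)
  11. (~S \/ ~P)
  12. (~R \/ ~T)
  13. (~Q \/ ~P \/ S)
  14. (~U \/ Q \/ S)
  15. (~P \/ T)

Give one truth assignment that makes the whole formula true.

P=False, Q=True, R=False, S=True, T=False, U=True

Check each clause:
  1. (S \/ P) — S is true.
  2. (~S \/ ~R \/ ~U) — ~R is true.
  3. (R \/ S \/ ~P) — S is true.
  4. (U \/ ~R \/ Q) — Q is true.
  5. (P \/ ~Q \/ U) — U is true.
  6. (~R \/ ~Q) — ~R is true.
  7. (R \/ ~S \/ Q) — Q is true.
  8. (U \/ ~S \/ T) — U is true.
  9. (U \/ P \/ ~R) — ~R is true.
  10. (T \/ ~P \/ ~U) — ~P is true.
  11. (~S \/ ~P) — ~P is true.
  12. (~T \/ ~R) — ~T is true.
  13. (~P \/ ~Q \/ S) — S is true.
  14. (~U \/ S \/ Q) — Q is true.
  15. (T \/ ~P) — ~P is true.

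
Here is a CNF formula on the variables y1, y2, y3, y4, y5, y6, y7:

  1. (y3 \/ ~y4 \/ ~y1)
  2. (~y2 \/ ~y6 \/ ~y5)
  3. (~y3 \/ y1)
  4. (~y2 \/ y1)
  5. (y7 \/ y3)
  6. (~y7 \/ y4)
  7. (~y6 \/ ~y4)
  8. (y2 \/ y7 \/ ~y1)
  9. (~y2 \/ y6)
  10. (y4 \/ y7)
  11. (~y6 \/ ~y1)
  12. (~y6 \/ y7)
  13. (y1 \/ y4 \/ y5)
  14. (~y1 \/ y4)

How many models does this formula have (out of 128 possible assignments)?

Satisfying assignments:
  y1=F y2=F y3=F y4=T y5=F y6=F y7=T
  y1=F y2=F y3=F y4=T y5=T y6=F y7=T
  y1=T y2=F y3=T y4=T y5=F y6=F y7=T
  y1=T y2=F y3=T y4=T y5=T y6=F y7=T
That's 4 in total.

4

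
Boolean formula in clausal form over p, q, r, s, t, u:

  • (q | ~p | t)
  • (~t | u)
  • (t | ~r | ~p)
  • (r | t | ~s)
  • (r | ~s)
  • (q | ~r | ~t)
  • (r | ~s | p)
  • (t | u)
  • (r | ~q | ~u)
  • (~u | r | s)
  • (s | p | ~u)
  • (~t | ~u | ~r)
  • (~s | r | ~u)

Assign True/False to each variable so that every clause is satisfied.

p=F, q=F, r=T, s=T, t=F, u=T

Branch on p: take p = False.
Try q = False.
Branch on r: take r = True.
  then t is forced to False.
  then u is forced to True.
  then s is forced to True.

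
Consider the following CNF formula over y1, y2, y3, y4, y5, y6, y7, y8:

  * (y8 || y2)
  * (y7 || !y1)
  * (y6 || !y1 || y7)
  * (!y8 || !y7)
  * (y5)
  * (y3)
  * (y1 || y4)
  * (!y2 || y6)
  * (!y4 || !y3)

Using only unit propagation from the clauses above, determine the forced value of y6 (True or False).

Unit clause (y5) sets y5 = True.
(y3) stands alone — y3 = True.
In (!y3 || !y4), !y3 is now false; !y4 must hold, so y4 = False.
From (y4 || y1) and y4 = False: y1 = True.
From (y7 || !y1) and y1 = True: y7 = True.
(!y7 || !y8) with y7 = True leaves only !y8, so y8 = False.
From (y8 || y2) and y8 = False: y2 = True.
From (y6 || !y2) and y2 = True: y6 = True.

True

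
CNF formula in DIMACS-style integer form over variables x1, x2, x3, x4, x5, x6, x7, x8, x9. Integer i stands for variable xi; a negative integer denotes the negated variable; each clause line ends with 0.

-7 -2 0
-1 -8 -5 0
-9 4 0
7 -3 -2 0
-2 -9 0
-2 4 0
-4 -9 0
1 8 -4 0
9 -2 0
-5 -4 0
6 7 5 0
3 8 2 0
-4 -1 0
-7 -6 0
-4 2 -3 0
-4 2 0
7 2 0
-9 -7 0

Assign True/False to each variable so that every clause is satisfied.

Branch on x1: take x1 = False.
Try x2 = False.
  then x4 is forced to False.
  then x9 is forced to False.
  then x7 is forced to True.
  then x6 is forced to False.
For the remaining variables, x3 = True, x5 = True, x8 = False works.
Every clause has at least one true literal under this assignment.

x1 = 0, x2 = 0, x3 = 1, x4 = 0, x5 = 1, x6 = 0, x7 = 1, x8 = 0, x9 = 0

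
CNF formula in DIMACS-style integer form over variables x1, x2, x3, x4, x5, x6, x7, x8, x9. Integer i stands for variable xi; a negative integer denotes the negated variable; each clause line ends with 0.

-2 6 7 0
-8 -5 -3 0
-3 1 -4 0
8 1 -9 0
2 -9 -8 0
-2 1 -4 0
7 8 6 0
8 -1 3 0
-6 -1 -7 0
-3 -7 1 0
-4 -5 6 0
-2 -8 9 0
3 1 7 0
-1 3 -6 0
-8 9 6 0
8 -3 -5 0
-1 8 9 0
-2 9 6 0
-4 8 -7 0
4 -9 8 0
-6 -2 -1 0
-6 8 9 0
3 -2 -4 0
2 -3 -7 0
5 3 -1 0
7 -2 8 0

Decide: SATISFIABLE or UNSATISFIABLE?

SATISFIABLE

Set x1 = False and propagate.
Set x2 = False and propagate.
The remaining clauses are satisfied by x3 = True, x4 = False, x5 = False, x6 = True, x7 = False, x8 = True, x9 = False.
So x1 = 0, x2 = 0, x3 = 1, x4 = 0, x5 = 0, x6 = 1, x7 = 0, x8 = 1, x9 = 0 is a satisfying assignment.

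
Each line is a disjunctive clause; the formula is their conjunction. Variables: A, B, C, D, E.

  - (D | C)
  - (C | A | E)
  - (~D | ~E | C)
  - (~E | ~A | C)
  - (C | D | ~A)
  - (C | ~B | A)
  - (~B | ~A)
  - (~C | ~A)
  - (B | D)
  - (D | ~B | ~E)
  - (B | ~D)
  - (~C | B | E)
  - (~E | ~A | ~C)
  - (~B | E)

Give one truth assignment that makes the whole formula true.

A = 0  B = 1  C = 1  D = 1  E = 1

Set A = False and propagate.
Try B = True.
  then C is forced to True.
  then E is forced to True.
  then D is forced to True.
Every clause has at least one true literal under this assignment.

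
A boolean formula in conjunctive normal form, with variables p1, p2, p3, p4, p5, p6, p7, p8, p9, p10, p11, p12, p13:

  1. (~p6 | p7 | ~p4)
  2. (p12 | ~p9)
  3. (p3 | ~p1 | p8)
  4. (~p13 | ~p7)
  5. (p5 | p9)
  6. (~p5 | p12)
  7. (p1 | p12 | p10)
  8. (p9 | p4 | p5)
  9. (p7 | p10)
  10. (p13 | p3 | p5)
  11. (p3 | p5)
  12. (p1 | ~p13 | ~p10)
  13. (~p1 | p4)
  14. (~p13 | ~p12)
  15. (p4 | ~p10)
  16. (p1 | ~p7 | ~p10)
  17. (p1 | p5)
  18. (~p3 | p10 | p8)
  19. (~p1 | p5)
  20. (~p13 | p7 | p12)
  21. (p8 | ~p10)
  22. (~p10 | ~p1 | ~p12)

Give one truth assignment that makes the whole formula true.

p1=False, p2=True, p3=False, p4=False, p5=True, p6=True, p7=True, p8=False, p9=True, p10=False, p11=True, p12=True, p13=False

Check each clause:
  1. (~p4 | p7 | ~p6) — ~p4 is true.
  2. (~p9 | p12) — p12 is true.
  3. (p8 | p3 | ~p1) — ~p1 is true.
  4. (~p7 | ~p13) — ~p13 is true.
  5. (p5 | p9) — p9 is true.
  6. (~p5 | p12) — p12 is true.
  7. (p1 | p10 | p12) — p12 is true.
  8. (p4 | p9 | p5) — p9 is true.
  9. (p10 | p7) — p7 is true.
  10. (p5 | p3 | p13) — p5 is true.
  11. (p3 | p5) — p5 is true.
  12. (~p10 | ~p13 | p1) — ~p13 is true.
  13. (p4 | ~p1) — ~p1 is true.
  14. (~p12 | ~p13) — ~p13 is true.
  15. (p4 | ~p10) — ~p10 is true.
  16. (~p10 | p1 | ~p7) — ~p10 is true.
  17. (p1 | p5) — p5 is true.
  18. (p10 | p8 | ~p3) — ~p3 is true.
  19. (p5 | ~p1) — p5 is true.
  20. (p12 | p7 | ~p13) — ~p13 is true.
  21. (~p10 | p8) — ~p10 is true.
  22. (~p12 | ~p10 | ~p1) — ~p1 is true.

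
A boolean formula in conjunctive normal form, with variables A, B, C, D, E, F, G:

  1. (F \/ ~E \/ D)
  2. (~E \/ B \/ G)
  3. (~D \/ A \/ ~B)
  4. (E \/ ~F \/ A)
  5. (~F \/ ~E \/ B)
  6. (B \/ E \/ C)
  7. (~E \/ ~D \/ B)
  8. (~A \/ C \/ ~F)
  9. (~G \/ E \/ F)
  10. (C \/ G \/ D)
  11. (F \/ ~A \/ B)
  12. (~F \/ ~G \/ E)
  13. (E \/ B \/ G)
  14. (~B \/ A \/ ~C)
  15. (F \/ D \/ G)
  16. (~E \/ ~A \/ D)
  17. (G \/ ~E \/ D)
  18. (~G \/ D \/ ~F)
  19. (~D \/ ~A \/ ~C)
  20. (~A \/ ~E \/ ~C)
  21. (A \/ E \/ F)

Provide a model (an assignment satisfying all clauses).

A=1, B=1, C=1, D=0, E=0, F=1, G=0

Check each clause:
  1. (D \/ F \/ ~E) — ~E is true.
  2. (G \/ ~E \/ B) — B is true.
  3. (~D \/ ~B \/ A) — A is true.
  4. (~F \/ A \/ E) — A is true.
  5. (~F \/ B \/ ~E) — B is true.
  6. (E \/ B \/ C) — B is true.
  7. (B \/ ~E \/ ~D) — B is true.
  8. (~F \/ ~A \/ C) — C is true.
  9. (F \/ E \/ ~G) — ~G is true.
  10. (D \/ G \/ C) — C is true.
  11. (B \/ F \/ ~A) — B is true.
  12. (E \/ ~F \/ ~G) — ~G is true.
  13. (B \/ G \/ E) — B is true.
  14. (A \/ ~B \/ ~C) — A is true.
  15. (D \/ G \/ F) — F is true.
  16. (D \/ ~A \/ ~E) — ~E is true.
  17. (G \/ D \/ ~E) — ~E is true.
  18. (D \/ ~G \/ ~F) — ~G is true.
  19. (~D \/ ~A \/ ~C) — ~D is true.
  20. (~E \/ ~A \/ ~C) — ~E is true.
  21. (E \/ A \/ F) — A is true.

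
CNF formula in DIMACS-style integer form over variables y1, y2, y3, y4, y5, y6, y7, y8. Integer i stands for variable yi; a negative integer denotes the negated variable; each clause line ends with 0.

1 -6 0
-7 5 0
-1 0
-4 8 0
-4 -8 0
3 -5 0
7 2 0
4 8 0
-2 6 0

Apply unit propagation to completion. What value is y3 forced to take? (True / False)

Unit clause (NOT y1) sets y1 = False.
In (y1 OR NOT y6), y1 is now false; NOT y6 must hold, so y6 = False.
(NOT y2 OR y6) with y6 = False leaves only NOT y2, so y2 = False.
(y7 OR y2) with y2 = False leaves only y7, so y7 = True.
From (NOT y7 OR y5) and y7 = True: y5 = True.
In (y3 OR NOT y5), NOT y5 is now false; y3 must hold, so y3 = True.

True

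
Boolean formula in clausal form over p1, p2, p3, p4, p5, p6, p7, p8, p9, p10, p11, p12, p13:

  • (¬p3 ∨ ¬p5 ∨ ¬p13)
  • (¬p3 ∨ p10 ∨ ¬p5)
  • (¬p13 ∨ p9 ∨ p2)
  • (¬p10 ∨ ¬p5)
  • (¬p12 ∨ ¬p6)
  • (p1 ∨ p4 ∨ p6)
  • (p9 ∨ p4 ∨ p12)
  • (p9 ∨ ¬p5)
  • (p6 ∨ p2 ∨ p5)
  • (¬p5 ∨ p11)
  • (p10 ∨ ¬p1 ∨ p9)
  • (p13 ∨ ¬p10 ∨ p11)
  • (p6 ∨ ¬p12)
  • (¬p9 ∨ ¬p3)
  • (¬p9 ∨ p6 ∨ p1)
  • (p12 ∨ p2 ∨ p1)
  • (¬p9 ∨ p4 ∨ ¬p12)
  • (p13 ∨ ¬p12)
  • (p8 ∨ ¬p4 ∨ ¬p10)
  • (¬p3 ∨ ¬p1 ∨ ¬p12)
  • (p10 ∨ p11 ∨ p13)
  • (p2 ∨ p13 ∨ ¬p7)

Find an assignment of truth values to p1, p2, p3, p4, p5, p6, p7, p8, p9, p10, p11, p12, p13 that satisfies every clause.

p1=T, p2=T, p3=F, p4=F, p5=F, p6=T, p7=F, p8=T, p9=T, p10=F, p11=T, p12=F, p13=T

Pure literal: p2 appears only positively; assign p2 = True.
Pure literal: p3 appears only negated; assign p3 = False.
Branch on p1: take p1 = True.
Set p4 = False and propagate.
Set p5 = False and propagate.
For the remaining variables, p6 = True, p7 = False, p8 = True, p9 = True, p10 = False, p11 = True, p12 = False, p13 = True works.
Every clause has at least one true literal under this assignment.
Check each clause:
  1. (¬p13 ∨ ¬p5 ∨ ¬p3) — ¬p3 is true.
  2. (p10 ∨ ¬p5 ∨ ¬p3) — ¬p5 is true.
  3. (p9 ∨ ¬p13 ∨ p2) — p9 is true.
  4. (¬p10 ∨ ¬p5) — ¬p5 is true.
  5. (¬p12 ∨ ¬p6) — ¬p12 is true.
  6. (p6 ∨ p1 ∨ p4) — p1 is true.
  7. (p9 ∨ p12 ∨ p4) — p9 is true.
  8. (p9 ∨ ¬p5) — p9 is true.
  9. (p5 ∨ p6 ∨ p2) — p2 is true.
  10. (¬p5 ∨ p11) — p11 is true.
  11. (p10 ∨ p9 ∨ ¬p1) — p9 is true.
  12. (p13 ∨ ¬p10 ∨ p11) — p11 is true.
  13. (¬p12 ∨ p6) — ¬p12 is true.
  14. (¬p3 ∨ ¬p9) — ¬p3 is true.
  15. (¬p9 ∨ p6 ∨ p1) — p1 is true.
  16. (p2 ∨ p12 ∨ p1) — p1 is true.
  17. (p4 ∨ ¬p12 ∨ ¬p9) — ¬p12 is true.
  18. (¬p12 ∨ p13) — ¬p12 is true.
  19. (p8 ∨ ¬p4 ∨ ¬p10) — p8 is true.
  20. (¬p3 ∨ ¬p12 ∨ ¬p1) — ¬p12 is true.
  21. (p11 ∨ p10 ∨ p13) — p11 is true.
  22. (p2 ∨ p13 ∨ ¬p7) — ¬p7 is true.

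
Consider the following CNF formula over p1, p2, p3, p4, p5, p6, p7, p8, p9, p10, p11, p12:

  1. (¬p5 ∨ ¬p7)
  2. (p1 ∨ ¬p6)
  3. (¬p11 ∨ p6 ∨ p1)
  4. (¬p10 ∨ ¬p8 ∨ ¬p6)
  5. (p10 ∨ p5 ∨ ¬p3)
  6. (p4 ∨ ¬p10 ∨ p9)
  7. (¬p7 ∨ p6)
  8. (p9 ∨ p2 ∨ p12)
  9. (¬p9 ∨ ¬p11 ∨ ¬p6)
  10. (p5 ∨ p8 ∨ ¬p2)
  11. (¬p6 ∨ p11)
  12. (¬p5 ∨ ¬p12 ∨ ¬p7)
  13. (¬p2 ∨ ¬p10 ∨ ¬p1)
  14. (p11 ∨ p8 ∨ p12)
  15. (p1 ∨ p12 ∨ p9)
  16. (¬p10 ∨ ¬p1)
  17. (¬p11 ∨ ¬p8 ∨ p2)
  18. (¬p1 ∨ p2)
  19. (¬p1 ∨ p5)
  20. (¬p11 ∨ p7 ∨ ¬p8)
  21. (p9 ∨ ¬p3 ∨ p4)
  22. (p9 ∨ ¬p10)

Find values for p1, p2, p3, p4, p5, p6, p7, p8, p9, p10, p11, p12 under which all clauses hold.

p1=False, p2=False, p3=True, p4=True, p5=True, p6=False, p7=False, p8=False, p9=True, p10=True, p11=False, p12=True

p4 occurs only positively in the remaining clauses — set p4 = True.
Set p1 = False and propagate.
  then p6 is forced to False.
  then p11 is forced to False.
  then p7 is forced to False.
Set p2 = False and propagate.
For the remaining variables, p3 = True, p5 = True, p8 = False, p9 = True, p10 = True, p12 = True works.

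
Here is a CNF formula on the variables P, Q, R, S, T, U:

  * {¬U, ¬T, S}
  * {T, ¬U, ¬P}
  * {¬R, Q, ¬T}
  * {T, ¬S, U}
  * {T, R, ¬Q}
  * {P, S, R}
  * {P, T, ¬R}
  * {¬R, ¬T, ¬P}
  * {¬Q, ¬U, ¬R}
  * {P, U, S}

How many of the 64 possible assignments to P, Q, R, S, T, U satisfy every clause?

Split on T, then R.
  T=1, R=1: remaining (P,Q,S,U) ∈ {(0,1,1,0)} — 1.
  T=1, R=0: Q free; 5 ways for (P,S,U) × 2^1 = 10.
  T=0, R=1: remaining (P,Q,S,U) ∈ {(1,0,0,0); (1,1,0,0)} — 2.
  T=0, R=0: remaining (P,Q,S,U) ∈ {(0,0,1,1); (1,0,0,0)} — 2.
Total: 1 + 10 + 2 + 2 = 15.

15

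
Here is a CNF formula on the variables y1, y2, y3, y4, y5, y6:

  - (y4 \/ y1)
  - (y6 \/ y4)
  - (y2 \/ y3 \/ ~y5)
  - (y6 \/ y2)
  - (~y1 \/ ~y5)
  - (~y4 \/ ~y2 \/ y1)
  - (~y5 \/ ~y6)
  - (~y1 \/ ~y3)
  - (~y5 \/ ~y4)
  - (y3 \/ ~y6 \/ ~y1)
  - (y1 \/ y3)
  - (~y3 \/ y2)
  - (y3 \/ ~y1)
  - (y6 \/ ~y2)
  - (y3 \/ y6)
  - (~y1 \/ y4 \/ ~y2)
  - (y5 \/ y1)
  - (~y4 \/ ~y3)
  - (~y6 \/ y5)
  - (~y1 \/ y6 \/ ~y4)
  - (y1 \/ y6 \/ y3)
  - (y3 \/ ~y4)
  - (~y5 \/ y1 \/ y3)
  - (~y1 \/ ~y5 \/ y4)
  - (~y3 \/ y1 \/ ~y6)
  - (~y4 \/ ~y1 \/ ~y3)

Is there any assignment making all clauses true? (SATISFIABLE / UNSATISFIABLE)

y1 = True:
  propagation gives y5=False, y3=False; an empty clause results — contradiction.
y1 = False:
  propagation gives y4=True, y2=False, y6=True, y5=False; an empty clause results — contradiction.
Every branch closes, so no satisfying assignment exists.

UNSATISFIABLE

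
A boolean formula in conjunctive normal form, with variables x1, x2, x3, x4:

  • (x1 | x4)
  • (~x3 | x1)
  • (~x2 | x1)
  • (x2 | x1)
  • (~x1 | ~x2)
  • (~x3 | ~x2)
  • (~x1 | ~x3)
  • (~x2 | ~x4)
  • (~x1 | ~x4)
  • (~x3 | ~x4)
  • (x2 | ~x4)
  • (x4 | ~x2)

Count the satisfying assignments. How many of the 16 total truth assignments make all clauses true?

1

Satisfying assignments:
  x1=T x2=F x3=F x4=F
That's 1 in total.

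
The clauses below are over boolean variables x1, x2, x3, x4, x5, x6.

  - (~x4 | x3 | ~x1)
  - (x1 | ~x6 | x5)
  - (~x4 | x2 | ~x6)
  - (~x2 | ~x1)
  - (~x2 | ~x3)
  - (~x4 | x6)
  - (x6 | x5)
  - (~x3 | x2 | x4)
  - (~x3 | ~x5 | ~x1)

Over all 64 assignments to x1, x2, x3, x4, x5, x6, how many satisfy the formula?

Split on x1, then x2.
  x1=1, x2=1: a clause becomes empty — 0.
  x1=1, x2=0: remaining (x3,x4,x5,x6) ∈ {(0,0,0,1); (0,0,1,0); (0,0,1,1)} — 3.
  x1=0, x2=1: remaining (x3,x4,x5,x6) ∈ {(0,0,1,0); (0,0,1,1); (0,1,1,1)} — 3.
  x1=0, x2=0: remaining (x3,x4,x5,x6) ∈ {(0,0,1,0); (0,0,1,1)} — 2.
Total: 0 + 3 + 3 + 2 = 8.

8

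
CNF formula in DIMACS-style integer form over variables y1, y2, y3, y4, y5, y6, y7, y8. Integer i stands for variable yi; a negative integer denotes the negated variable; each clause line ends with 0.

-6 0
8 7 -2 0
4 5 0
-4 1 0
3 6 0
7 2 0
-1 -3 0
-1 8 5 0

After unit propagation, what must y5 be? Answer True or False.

(NOT y6) stands alone — y6 = False.
In (y6 OR y3), y6 is now false; y3 must hold, so y3 = True.
(NOT y3 OR NOT y1) with y3 = True leaves only NOT y1, so y1 = False.
(y1 OR NOT y4) with y1 = False leaves only NOT y4, so y4 = False.
(y4 OR y5): since y4 = False, the clause reduces to (y5). y5 = True.

True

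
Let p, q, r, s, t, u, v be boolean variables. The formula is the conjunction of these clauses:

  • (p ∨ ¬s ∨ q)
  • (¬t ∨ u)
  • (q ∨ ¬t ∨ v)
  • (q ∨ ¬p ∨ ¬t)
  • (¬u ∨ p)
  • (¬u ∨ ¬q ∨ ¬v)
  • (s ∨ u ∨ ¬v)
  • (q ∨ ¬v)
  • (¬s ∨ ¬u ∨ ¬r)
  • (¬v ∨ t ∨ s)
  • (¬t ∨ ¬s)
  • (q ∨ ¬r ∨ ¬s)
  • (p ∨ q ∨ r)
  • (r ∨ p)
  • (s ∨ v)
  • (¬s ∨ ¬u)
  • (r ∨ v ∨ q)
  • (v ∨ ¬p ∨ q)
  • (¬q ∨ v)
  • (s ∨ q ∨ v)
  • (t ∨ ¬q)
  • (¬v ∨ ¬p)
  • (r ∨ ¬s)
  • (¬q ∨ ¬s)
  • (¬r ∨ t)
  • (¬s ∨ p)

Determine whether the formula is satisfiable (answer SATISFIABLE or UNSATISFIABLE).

UNSATISFIABLE

q = True:
  propagation gives v=True, u=False, t=False; an empty clause results — contradiction.
q = False:
  propagation gives v=False, t=False, s=True, p=True; an empty clause results — contradiction.
Every branch closes, so no satisfying assignment exists.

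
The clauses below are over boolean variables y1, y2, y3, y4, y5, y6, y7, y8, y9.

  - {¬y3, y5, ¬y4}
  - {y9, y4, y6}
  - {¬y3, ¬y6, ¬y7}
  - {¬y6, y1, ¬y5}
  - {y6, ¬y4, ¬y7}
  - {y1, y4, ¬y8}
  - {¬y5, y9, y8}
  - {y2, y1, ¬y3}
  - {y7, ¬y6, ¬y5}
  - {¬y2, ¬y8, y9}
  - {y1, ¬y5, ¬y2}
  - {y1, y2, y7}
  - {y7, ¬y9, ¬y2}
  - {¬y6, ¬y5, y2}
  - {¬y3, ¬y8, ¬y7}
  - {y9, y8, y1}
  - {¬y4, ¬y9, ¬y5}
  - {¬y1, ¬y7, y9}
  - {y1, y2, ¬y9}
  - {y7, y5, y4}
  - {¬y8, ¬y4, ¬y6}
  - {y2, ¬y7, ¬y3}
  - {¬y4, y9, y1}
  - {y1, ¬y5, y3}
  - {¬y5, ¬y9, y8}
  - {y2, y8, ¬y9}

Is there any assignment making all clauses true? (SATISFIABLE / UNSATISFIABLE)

SATISFIABLE

Set y1 = True and propagate.
Try y2 = False.
Try y3 = False.
The remaining clauses are satisfied by y4 = False, y5 = True, y6 = False, y7 = True, y8 = True, y9 = True.
So y1=True, y2=False, y3=False, y4=False, y5=True, y6=False, y7=True, y8=True, y9=True is a satisfying assignment.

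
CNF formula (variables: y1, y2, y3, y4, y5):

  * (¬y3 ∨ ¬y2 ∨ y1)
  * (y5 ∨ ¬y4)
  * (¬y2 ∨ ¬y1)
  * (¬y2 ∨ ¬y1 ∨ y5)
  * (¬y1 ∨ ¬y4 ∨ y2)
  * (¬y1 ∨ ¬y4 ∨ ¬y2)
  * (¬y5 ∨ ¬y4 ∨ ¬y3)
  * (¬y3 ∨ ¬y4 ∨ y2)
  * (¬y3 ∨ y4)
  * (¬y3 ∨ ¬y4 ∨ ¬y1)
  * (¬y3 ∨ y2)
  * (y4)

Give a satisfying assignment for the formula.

y1 = 0, y2 = 0, y3 = 0, y4 = 1, y5 = 1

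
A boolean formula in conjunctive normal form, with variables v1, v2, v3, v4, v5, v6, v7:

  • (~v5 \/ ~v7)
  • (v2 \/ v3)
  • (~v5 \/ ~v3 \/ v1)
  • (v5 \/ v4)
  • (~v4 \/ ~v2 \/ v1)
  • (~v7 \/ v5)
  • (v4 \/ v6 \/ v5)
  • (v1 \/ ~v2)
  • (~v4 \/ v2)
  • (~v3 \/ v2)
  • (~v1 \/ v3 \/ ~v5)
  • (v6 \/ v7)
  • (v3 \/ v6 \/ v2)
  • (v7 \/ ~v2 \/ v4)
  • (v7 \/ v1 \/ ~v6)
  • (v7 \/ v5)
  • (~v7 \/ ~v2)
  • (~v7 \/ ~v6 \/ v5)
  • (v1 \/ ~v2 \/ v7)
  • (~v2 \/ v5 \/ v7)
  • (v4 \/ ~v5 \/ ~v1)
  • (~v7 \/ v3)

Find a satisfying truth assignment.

Branch on v1: take v1 = True.
Branch on v2: take v2 = True.
  then v7 is forced to False.
  then v6 is forced to True.
  then v4 is forced to True.
  then v5 is forced to True.
  then v3 is forced to True.
Check each clause:
  1. (~v7 \/ ~v5) — ~v7 is true.
  2. (v2 \/ v3) — v2 is true.
  3. (v1 \/ ~v3 \/ ~v5) — v1 is true.
  4. (v5 \/ v4) — v4 is true.
  5. (~v2 \/ ~v4 \/ v1) — v1 is true.
  6. (~v7 \/ v5) — ~v7 is true.
  7. (v4 \/ v6 \/ v5) — v4 is true.
  8. (v1 \/ ~v2) — v1 is true.
  9. (~v4 \/ v2) — v2 is true.
  10. (v2 \/ ~v3) — v2 is true.
  11. (~v5 \/ ~v1 \/ v3) — v3 is true.
  12. (v6 \/ v7) — v6 is true.
  13. (v6 \/ v2 \/ v3) — v2 is true.
  14. (~v2 \/ v7 \/ v4) — v4 is true.
  15. (v7 \/ ~v6 \/ v1) — v1 is true.
  16. (v5 \/ v7) — v5 is true.
  17. (~v7 \/ ~v2) — ~v7 is true.
  18. (v5 \/ ~v6 \/ ~v7) — ~v7 is true.
  19. (v1 \/ v7 \/ ~v2) — v1 is true.
  20. (v5 \/ v7 \/ ~v2) — v5 is true.
  21. (~v1 \/ ~v5 \/ v4) — v4 is true.
  22. (~v7 \/ v3) — ~v7 is true.

v1=1, v2=1, v3=1, v4=1, v5=1, v6=1, v7=0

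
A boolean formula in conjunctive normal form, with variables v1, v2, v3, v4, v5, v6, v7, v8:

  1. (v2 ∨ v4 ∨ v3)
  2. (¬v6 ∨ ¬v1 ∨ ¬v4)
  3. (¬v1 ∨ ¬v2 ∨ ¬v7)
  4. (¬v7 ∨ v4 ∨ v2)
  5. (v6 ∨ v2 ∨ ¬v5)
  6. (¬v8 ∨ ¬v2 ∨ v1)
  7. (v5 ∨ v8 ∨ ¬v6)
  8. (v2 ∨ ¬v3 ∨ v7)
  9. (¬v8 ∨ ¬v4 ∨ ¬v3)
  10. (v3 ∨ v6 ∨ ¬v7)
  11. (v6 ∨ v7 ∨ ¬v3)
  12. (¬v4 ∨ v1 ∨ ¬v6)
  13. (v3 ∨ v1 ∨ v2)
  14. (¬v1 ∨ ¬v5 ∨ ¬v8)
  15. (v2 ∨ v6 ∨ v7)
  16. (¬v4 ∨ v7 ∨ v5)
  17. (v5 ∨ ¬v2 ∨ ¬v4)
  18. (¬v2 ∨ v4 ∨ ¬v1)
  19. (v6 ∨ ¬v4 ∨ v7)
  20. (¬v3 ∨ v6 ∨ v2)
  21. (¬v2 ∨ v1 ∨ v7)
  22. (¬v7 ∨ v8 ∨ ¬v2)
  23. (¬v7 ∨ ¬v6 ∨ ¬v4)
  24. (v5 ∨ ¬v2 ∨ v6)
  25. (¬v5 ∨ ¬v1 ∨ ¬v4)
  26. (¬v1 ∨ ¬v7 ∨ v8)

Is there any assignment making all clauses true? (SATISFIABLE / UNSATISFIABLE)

UNSATISFIABLE

v2 = True:
  v1 = True:
    propagation gives v7=False, v4=True, v6=False; an empty clause results — contradiction.
  v1 = False:
    propagation gives v8=False, v7=True; an empty clause results — contradiction.
v2 = False:
  v6 = True:
    v4 = True:
      propagation gives v1=False; contradiction.
    v4 = False:
      propagation gives v3=True, v7=False; contradiction.
  v6 = False:
    propagation gives v5=False, v7=True, v4=True, v3=True; an empty clause results — contradiction.
Every branch closes, so no satisfying assignment exists.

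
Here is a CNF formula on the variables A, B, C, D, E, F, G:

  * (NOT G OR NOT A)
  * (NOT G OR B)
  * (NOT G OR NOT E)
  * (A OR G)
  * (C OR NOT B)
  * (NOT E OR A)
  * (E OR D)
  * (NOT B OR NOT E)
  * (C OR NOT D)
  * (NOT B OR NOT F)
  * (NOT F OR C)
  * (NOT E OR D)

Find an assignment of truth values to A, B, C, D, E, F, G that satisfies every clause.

A = True  B = False  C = True  D = True  E = False  F = False  G = False

Pure literal: C appears only positively; assign C = True.
F occurs only negated in the remaining clauses — set F = False.
Set A = True and propagate.
  then G is forced to False.
The remaining clauses are satisfied by B = False, D = True, E = False.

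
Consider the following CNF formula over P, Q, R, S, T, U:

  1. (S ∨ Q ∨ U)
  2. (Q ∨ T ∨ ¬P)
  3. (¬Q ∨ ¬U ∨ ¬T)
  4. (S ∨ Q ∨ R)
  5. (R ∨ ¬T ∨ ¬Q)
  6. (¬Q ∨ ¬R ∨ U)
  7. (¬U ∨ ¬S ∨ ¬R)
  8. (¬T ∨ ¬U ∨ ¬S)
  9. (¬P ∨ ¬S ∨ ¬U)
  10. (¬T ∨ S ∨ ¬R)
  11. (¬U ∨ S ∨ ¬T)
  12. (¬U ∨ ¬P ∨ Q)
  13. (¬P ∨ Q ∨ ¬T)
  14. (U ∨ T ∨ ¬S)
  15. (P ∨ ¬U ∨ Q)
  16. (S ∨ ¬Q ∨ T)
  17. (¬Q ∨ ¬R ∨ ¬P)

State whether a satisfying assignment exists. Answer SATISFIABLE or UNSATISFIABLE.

SATISFIABLE

Set P = False and propagate.
Try Q = False.
  then U is forced to False.
  then S is forced to True.
  then T is forced to True.
R is now unconstrained; take R = True.
So P=F  Q=F  R=T  S=T  T=T  U=F is a satisfying assignment.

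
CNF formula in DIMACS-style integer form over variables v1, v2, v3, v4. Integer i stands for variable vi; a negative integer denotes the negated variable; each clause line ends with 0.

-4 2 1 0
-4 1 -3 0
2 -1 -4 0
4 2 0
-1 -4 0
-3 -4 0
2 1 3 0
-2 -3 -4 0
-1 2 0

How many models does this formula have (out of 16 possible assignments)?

5

Satisfying assignments:
  v1=0 v2=1 v3=0 v4=0
  v1=0 v2=1 v3=0 v4=1
  v1=0 v2=1 v3=1 v4=0
  v1=1 v2=1 v3=0 v4=0
  v1=1 v2=1 v3=1 v4=0
Count: 5.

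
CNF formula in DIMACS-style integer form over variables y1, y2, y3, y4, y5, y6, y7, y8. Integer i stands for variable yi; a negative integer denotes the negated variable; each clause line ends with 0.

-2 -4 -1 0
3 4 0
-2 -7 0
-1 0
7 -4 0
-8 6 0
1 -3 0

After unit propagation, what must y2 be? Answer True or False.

Unit clause (¬y1) sets y1 = False.
(¬y3 ∨ y1): since y1 = False, the clause reduces to (¬y3). y3 = False.
(y4 ∨ y3): since y3 = False, the clause reduces to (y4). y4 = True.
(y7 ∨ ¬y4): since y4 = True, the clause reduces to (y7). y7 = True.
In (¬y7 ∨ ¬y2), ¬y7 is now false; ¬y2 must hold, so y2 = False.

False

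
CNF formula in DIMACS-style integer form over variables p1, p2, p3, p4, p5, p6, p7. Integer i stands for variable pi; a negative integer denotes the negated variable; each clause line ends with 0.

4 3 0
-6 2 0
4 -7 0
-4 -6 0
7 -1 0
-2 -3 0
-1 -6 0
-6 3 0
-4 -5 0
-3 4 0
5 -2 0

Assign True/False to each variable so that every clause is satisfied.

p1=T, p2=F, p3=T, p4=T, p5=F, p6=F, p7=T

Check each clause:
  1. (p3 OR p4) — p3 is true.
  2. (p2 OR NOT p6) — NOT p6 is true.
  3. (NOT p7 OR p4) — p4 is true.
  4. (NOT p4 OR NOT p6) — NOT p6 is true.
  5. (NOT p1 OR p7) — p7 is true.
  6. (NOT p2 OR NOT p3) — NOT p2 is true.
  7. (NOT p1 OR NOT p6) — NOT p6 is true.
  8. (NOT p6 OR p3) — NOT p6 is true.
  9. (NOT p4 OR NOT p5) — NOT p5 is true.
  10. (NOT p3 OR p4) — p4 is true.
  11. (p5 OR NOT p2) — NOT p2 is true.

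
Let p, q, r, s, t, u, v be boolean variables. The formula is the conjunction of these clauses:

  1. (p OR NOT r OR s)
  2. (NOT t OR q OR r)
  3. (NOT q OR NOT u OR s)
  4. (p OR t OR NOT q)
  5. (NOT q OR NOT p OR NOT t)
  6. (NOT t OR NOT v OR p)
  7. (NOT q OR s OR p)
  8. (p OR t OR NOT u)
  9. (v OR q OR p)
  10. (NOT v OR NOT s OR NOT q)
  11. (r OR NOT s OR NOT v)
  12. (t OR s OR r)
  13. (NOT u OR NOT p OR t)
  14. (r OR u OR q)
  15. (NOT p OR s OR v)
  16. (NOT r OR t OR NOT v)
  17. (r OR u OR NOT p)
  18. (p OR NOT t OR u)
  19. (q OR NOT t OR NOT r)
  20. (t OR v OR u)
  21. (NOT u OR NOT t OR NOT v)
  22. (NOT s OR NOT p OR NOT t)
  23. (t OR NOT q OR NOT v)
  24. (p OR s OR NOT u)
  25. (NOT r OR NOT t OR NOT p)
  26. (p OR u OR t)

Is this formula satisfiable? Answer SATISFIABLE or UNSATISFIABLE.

Set p = False and propagate.
Branch on q: take q = True.
  then t is forced to True.
  then v is forced to False.
  then s is forced to True.
  then u is forced to True.
r is now unconstrained; take r = True.
So p = F, q = T, r = T, s = T, t = T, u = T, v = F is a satisfying assignment.

SATISFIABLE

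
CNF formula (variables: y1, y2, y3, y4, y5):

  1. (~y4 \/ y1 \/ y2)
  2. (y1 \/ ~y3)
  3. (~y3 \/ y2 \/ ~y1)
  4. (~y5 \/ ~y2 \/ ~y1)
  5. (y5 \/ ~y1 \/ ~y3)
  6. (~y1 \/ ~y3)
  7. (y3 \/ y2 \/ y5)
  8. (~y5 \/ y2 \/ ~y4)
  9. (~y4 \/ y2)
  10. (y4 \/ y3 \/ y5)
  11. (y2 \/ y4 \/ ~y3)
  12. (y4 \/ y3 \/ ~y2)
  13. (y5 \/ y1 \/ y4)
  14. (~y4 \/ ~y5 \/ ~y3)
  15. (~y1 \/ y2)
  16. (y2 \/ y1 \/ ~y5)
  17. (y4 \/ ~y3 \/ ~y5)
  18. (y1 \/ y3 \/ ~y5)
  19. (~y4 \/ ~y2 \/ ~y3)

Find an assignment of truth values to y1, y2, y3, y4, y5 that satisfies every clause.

Branch on y1: take y1 = False.
  then y3 is forced to False.
  then y5 is forced to False.
  then y2 is forced to True.
  then y4 is forced to True.
Check each clause:
  1. (~y4 \/ y1 \/ y2) — y2 is true.
  2. (~y3 \/ y1) — ~y3 is true.
  3. (~y1 \/ ~y3 \/ y2) — y2 is true.
  4. (~y5 \/ ~y1 \/ ~y2) — ~y5 is true.
  5. (y5 \/ ~y3 \/ ~y1) — ~y3 is true.
  6. (~y3 \/ ~y1) — ~y3 is true.
  7. (y5 \/ y2 \/ y3) — y2 is true.
  8. (~y5 \/ y2 \/ ~y4) — y2 is true.
  9. (~y4 \/ y2) — y2 is true.
  10. (y5 \/ y3 \/ y4) — y4 is true.
  11. (~y3 \/ y2 \/ y4) — y2 is true.
  12. (y3 \/ y4 \/ ~y2) — y4 is true.
  13. (y1 \/ y5 \/ y4) — y4 is true.
  14. (~y5 \/ ~y3 \/ ~y4) — ~y5 is true.
  15. (~y1 \/ y2) — y2 is true.
  16. (y2 \/ y1 \/ ~y5) — y2 is true.
  17. (~y5 \/ ~y3 \/ y4) — ~y5 is true.
  18. (y3 \/ y1 \/ ~y5) — ~y5 is true.
  19. (~y2 \/ ~y4 \/ ~y3) — ~y3 is true.

y1 = 0  y2 = 1  y3 = 0  y4 = 1  y5 = 0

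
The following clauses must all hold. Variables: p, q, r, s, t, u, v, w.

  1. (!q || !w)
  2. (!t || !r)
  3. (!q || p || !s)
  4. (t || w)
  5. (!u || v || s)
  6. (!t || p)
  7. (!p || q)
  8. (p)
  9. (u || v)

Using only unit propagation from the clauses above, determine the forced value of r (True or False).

False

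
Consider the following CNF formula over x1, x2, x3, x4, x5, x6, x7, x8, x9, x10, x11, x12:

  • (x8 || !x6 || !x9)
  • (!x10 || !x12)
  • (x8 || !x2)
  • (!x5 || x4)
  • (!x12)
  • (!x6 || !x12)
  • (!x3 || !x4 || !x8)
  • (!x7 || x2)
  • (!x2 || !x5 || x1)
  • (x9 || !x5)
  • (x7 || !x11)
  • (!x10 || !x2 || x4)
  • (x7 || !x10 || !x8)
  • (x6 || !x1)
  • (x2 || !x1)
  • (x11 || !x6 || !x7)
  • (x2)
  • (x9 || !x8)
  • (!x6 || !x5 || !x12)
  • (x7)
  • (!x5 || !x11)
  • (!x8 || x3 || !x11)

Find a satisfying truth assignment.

(!x12) is a unit clause, so x12 = False.
Unit propagation: (x2) forces x2 = True.
Unit propagation: (x8) forces x8 = True.
(x9) is a unit clause, so x9 = True.
The clause (x7) is unit: x7 must be True.
x5 occurs only negated in the remaining clauses — set x5 = False.
Pure literal: x10 appears only negated; assign x10 = False.
Branch on x1: take x1 = False.
The remaining clauses are satisfied by x3 = False, x4 = False, x6 = False, x11 = False.

x1=False, x2=True, x3=False, x4=False, x5=False, x6=False, x7=True, x8=True, x9=True, x10=False, x11=False, x12=False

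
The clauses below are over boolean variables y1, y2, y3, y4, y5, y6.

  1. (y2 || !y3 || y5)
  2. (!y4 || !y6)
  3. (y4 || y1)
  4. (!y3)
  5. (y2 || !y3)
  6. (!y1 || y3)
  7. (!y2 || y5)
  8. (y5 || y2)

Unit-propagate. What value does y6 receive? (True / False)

False

(!y3) is a unit clause: y3 = False.
(!y1 || y3) with y3 = False leaves only !y1, so y1 = False.
In (y4 || y1), y1 is now false; y4 must hold, so y4 = True.
In (!y6 || !y4), !y4 is now false; !y6 must hold, so y6 = False.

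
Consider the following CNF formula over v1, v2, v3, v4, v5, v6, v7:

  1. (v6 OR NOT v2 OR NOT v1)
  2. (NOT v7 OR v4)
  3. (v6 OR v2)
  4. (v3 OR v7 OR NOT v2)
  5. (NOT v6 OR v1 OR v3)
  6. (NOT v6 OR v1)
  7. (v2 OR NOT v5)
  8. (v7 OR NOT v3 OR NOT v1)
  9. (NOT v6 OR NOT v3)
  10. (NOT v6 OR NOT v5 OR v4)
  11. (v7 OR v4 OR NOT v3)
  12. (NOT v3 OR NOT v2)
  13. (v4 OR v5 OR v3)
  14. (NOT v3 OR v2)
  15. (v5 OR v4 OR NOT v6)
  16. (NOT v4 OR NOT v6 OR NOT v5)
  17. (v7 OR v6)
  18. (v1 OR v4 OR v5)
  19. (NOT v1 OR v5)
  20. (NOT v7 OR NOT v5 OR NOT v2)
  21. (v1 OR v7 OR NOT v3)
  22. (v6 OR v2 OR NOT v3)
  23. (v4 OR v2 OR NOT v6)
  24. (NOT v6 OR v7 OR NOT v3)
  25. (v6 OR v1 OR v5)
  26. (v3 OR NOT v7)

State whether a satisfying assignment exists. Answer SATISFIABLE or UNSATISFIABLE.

v6 = True:
  propagation gives v1=True, v3=False, v5=True, v2=True; an empty clause results — contradiction.
v6 = False:
  propagation gives v2=True, v1=False, v3=False, v7=True; an empty clause results — contradiction.
Every branch closes, so no satisfying assignment exists.

UNSATISFIABLE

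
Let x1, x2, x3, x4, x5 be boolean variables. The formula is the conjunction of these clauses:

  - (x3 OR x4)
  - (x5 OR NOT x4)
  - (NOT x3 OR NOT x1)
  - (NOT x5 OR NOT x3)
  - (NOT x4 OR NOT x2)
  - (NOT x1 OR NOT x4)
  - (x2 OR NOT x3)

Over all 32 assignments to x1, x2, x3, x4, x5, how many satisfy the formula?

Satisfying assignments:
  x1=F x2=F x3=F x4=T x5=T
  x1=F x2=T x3=T x4=F x5=F
Count: 2.

2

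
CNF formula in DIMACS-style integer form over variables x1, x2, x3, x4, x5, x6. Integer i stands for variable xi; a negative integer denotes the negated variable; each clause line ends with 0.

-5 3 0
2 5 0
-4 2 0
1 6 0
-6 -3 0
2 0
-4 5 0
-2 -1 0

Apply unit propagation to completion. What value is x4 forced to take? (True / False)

False

(x2) stands alone — x2 = True.
In (~x2 | ~x1), ~x2 is now false; ~x1 must hold, so x1 = False.
From (x6 | x1) and x1 = False: x6 = True.
(~x3 | ~x6): since x6 = True, the clause reduces to (~x3). x3 = False.
In (x3 | ~x5), x3 is now false; ~x5 must hold, so x5 = False.
(x5 | ~x4) with x5 = False leaves only ~x4, so x4 = False.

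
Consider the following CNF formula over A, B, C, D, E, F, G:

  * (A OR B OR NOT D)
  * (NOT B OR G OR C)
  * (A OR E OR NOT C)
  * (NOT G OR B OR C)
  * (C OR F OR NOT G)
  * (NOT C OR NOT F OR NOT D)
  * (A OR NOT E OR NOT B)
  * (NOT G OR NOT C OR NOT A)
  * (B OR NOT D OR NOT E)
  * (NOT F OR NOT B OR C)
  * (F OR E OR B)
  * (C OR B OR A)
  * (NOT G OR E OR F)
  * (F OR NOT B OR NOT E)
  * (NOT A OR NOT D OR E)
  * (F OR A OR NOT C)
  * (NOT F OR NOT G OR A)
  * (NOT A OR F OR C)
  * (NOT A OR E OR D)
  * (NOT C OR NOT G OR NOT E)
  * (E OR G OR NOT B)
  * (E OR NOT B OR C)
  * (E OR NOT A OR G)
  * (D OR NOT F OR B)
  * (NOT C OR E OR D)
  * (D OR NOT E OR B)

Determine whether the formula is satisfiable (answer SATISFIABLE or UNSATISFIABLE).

Try A = True.
The remaining clauses are satisfied by B = True, C = True, D = False, E = True, F = True, G = False.
So A=T, B=T, C=T, D=F, E=T, F=T, G=F is a satisfying assignment.

SATISFIABLE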